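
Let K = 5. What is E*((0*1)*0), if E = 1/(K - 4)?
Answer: 0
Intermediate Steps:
E = 1 (E = 1/(5 - 4) = 1/1 = 1)
E*((0*1)*0) = 1*((0*1)*0) = 1*(0*0) = 1*0 = 0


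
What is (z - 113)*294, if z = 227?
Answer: 33516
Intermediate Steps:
(z - 113)*294 = (227 - 113)*294 = 114*294 = 33516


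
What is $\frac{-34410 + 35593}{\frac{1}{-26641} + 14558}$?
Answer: $\frac{31516303}{387839677} \approx 0.081261$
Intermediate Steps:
$\frac{-34410 + 35593}{\frac{1}{-26641} + 14558} = \frac{1183}{- \frac{1}{26641} + 14558} = \frac{1183}{\frac{387839677}{26641}} = 1183 \cdot \frac{26641}{387839677} = \frac{31516303}{387839677}$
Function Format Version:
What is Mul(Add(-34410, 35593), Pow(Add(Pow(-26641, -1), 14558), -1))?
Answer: Rational(31516303, 387839677) ≈ 0.081261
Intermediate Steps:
Mul(Add(-34410, 35593), Pow(Add(Pow(-26641, -1), 14558), -1)) = Mul(1183, Pow(Add(Rational(-1, 26641), 14558), -1)) = Mul(1183, Pow(Rational(387839677, 26641), -1)) = Mul(1183, Rational(26641, 387839677)) = Rational(31516303, 387839677)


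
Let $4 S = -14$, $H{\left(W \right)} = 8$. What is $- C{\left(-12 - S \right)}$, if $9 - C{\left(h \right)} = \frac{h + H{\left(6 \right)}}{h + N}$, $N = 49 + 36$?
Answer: $- \frac{1378}{153} \approx -9.0065$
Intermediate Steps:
$N = 85$
$S = - \frac{7}{2}$ ($S = \frac{1}{4} \left(-14\right) = - \frac{7}{2} \approx -3.5$)
$C{\left(h \right)} = 9 - \frac{8 + h}{85 + h}$ ($C{\left(h \right)} = 9 - \frac{h + 8}{h + 85} = 9 - \frac{8 + h}{85 + h}$)
$- C{\left(-12 - S \right)} = - \frac{757 + 8 \left(-12 - - \frac{7}{2}\right)}{85 - \frac{17}{2}} = - \frac{757 + 8 \left(-12 + \frac{7}{2}\right)}{85 + \left(-12 + \frac{7}{2}\right)} = - \frac{757 + 8 \left(- \frac{17}{2}\right)}{85 - \frac{17}{2}} = - \frac{757 - 68}{\frac{153}{2}} = - \frac{2 \cdot 689}{153} = \left(-1\right) \frac{1378}{153} = - \frac{1378}{153}$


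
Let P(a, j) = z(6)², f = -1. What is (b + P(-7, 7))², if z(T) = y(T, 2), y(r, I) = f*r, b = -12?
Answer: 576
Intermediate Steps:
y(r, I) = -r
z(T) = -T
P(a, j) = 36 (P(a, j) = (-1*6)² = (-6)² = 36)
(b + P(-7, 7))² = (-12 + 36)² = 24² = 576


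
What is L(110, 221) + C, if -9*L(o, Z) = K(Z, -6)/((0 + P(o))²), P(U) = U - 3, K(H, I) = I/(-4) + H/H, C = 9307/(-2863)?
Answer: -1918019489/590012766 ≈ -3.2508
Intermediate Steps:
C = -9307/2863 (C = 9307*(-1/2863) = -9307/2863 ≈ -3.2508)
K(H, I) = 1 - I/4 (K(H, I) = I*(-¼) + 1 = -I/4 + 1 = 1 - I/4)
P(U) = -3 + U
L(o, Z) = -5/(18*(-3 + o)²) (L(o, Z) = -(1 - ¼*(-6))/(9*((0 + (-3 + o))²)) = -(1 + 3/2)/(9*((-3 + o)²)) = -5/(18*(-3 + o)²))
L(110, 221) + C = -5/(18*(-3 + 110)²) - 9307/2863 = -5/18/107² - 9307/2863 = -5/18*1/11449 - 9307/2863 = -5/206082 - 9307/2863 = -1918019489/590012766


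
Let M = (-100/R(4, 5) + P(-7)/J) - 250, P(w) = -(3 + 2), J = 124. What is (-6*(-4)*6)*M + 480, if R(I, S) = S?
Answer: -1190580/31 ≈ -38406.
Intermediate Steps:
P(w) = -5 (P(w) = -1*5 = -5)
M = -33485/124 (M = (-100/5 - 5/124) - 250 = (-100*1/5 - 5*1/124) - 250 = (-20 - 5/124) - 250 = -2485/124 - 250 = -33485/124 ≈ -270.04)
(-6*(-4)*6)*M + 480 = (-6*(-4)*6)*(-33485/124) + 480 = (24*6)*(-33485/124) + 480 = 144*(-33485/124) + 480 = -1205460/31 + 480 = -1190580/31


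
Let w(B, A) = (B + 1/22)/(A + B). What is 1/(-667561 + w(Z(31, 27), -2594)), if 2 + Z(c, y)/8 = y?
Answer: -5852/3906567461 ≈ -1.4980e-6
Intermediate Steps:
Z(c, y) = -16 + 8*y
w(B, A) = (1/22 + B)/(A + B) (w(B, A) = (B + 1/22)/(A + B) = (1/22 + B)/(A + B))
1/(-667561 + w(Z(31, 27), -2594)) = 1/(-667561 + (1/22 + (-16 + 8*27))/(-2594 + (-16 + 8*27))) = 1/(-667561 + (1/22 + (-16 + 216))/(-2594 + (-16 + 216))) = 1/(-667561 + (1/22 + 200)/(-2594 + 200)) = 1/(-667561 + (4401/22)/(-2394)) = 1/(-667561 - 1/2394*4401/22) = 1/(-667561 - 489/5852) = 1/(-3906567461/5852) = -5852/3906567461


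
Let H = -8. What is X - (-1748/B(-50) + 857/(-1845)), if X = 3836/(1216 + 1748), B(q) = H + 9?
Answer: 797391284/455715 ≈ 1749.8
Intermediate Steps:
B(q) = 1 (B(q) = -8 + 9 = 1)
X = 959/741 (X = 3836/2964 = 3836*(1/2964) = 959/741 ≈ 1.2942)
X - (-1748/B(-50) + 857/(-1845)) = 959/741 - (-1748/1 + 857/(-1845)) = 959/741 - (-1748*1 + 857*(-1/1845)) = 959/741 - (-1748 - 857/1845) = 959/741 - 1*(-3225917/1845) = 959/741 + 3225917/1845 = 797391284/455715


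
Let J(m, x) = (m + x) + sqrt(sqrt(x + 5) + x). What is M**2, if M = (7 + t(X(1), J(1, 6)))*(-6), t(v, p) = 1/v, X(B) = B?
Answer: 2304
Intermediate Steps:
J(m, x) = m + x + sqrt(x + sqrt(5 + x)) (J(m, x) = (m + x) + sqrt(sqrt(5 + x) + x) = (m + x) + sqrt(x + sqrt(5 + x)) = m + x + sqrt(x + sqrt(5 + x)))
M = -48 (M = (7 + 1/1)*(-6) = (7 + 1)*(-6) = 8*(-6) = -48)
M**2 = (-48)**2 = 2304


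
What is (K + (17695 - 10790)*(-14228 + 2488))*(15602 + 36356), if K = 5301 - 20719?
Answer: -4212760771044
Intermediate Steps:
K = -15418
(K + (17695 - 10790)*(-14228 + 2488))*(15602 + 36356) = (-15418 + (17695 - 10790)*(-14228 + 2488))*(15602 + 36356) = (-15418 + 6905*(-11740))*51958 = (-15418 - 81064700)*51958 = -81080118*51958 = -4212760771044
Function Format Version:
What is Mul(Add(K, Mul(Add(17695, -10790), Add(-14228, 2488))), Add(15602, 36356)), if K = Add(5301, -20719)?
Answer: -4212760771044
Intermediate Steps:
K = -15418
Mul(Add(K, Mul(Add(17695, -10790), Add(-14228, 2488))), Add(15602, 36356)) = Mul(Add(-15418, Mul(Add(17695, -10790), Add(-14228, 2488))), Add(15602, 36356)) = Mul(Add(-15418, Mul(6905, -11740)), 51958) = Mul(Add(-15418, -81064700), 51958) = Mul(-81080118, 51958) = -4212760771044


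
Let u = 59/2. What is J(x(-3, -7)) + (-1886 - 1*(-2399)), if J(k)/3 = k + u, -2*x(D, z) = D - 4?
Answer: 612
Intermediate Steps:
x(D, z) = 2 - D/2 (x(D, z) = -(D - 4)/2 = -(-4 + D)/2 = 2 - D/2)
u = 59/2 (u = 59*(1/2) = 59/2 ≈ 29.500)
J(k) = 177/2 + 3*k (J(k) = 3*(k + 59/2) = 3*(59/2 + k) = 177/2 + 3*k)
J(x(-3, -7)) + (-1886 - 1*(-2399)) = (177/2 + 3*(2 - 1/2*(-3))) + (-1886 - 1*(-2399)) = (177/2 + 3*(2 + 3/2)) + (-1886 + 2399) = (177/2 + 3*(7/2)) + 513 = (177/2 + 21/2) + 513 = 99 + 513 = 612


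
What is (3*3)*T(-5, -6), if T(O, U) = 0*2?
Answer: 0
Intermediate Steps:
T(O, U) = 0
(3*3)*T(-5, -6) = (3*3)*0 = 9*0 = 0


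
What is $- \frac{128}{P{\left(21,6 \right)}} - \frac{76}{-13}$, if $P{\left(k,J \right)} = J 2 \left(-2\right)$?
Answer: $\frac{436}{39} \approx 11.179$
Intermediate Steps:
$P{\left(k,J \right)} = - 4 J$ ($P{\left(k,J \right)} = 2 J \left(-2\right) = - 4 J$)
$- \frac{128}{P{\left(21,6 \right)}} - \frac{76}{-13} = - \frac{128}{\left(-4\right) 6} - \frac{76}{-13} = - \frac{128}{-24} - - \frac{76}{13} = \left(-128\right) \left(- \frac{1}{24}\right) + \frac{76}{13} = \frac{16}{3} + \frac{76}{13} = \frac{436}{39}$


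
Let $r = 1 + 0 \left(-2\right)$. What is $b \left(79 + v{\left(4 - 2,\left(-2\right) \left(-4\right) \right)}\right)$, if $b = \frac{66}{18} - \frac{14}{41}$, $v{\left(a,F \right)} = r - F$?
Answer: $\frac{9816}{41} \approx 239.41$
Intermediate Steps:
$r = 1$ ($r = 1 + 0 = 1$)
$v{\left(a,F \right)} = 1 - F$
$b = \frac{409}{123}$ ($b = 66 \cdot \frac{1}{18} - \frac{14}{41} = \frac{11}{3} - \frac{14}{41} = \frac{409}{123} \approx 3.3252$)
$b \left(79 + v{\left(4 - 2,\left(-2\right) \left(-4\right) \right)}\right) = \frac{409 \left(79 + \left(1 - \left(-2\right) \left(-4\right)\right)\right)}{123} = \frac{409 \left(79 + \left(1 - 8\right)\right)}{123} = \frac{409 \left(79 - 7\right)}{123} = \frac{409}{123} \cdot 72 = \frac{9816}{41}$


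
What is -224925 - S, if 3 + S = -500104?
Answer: 275182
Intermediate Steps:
S = -500107 (S = -3 - 500104 = -500107)
-224925 - S = -224925 - 1*(-500107) = -224925 + 500107 = 275182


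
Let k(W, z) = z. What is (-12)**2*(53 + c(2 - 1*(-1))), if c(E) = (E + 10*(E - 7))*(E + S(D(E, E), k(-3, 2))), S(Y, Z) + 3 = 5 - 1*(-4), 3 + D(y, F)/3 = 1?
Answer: -40320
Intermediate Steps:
D(y, F) = -6 (D(y, F) = -9 + 3*1 = -9 + 3 = -6)
S(Y, Z) = 6 (S(Y, Z) = -3 + (5 - 1*(-4)) = -3 + (5 + 4) = -3 + 9 = 6)
c(E) = (-70 + 11*E)*(6 + E) (c(E) = (E + 10*(E - 7))*(E + 6) = (E + 10*(-7 + E))*(6 + E) = (E + (-70 + 10*E))*(6 + E) = (-70 + 11*E)*(6 + E))
(-12)**2*(53 + c(2 - 1*(-1))) = (-12)**2*(53 + (-420 - 4*(2 - 1*(-1)) + 11*(2 - 1*(-1))**2)) = 144*(53 + (-420 - 4*(2 + 1) + 11*(2 + 1)**2)) = 144*(53 + (-420 - 4*3 + 11*3**2)) = 144*(53 + (-420 - 12 + 11*9)) = 144*(53 + (-420 - 12 + 99)) = 144*(53 - 333) = 144*(-280) = -40320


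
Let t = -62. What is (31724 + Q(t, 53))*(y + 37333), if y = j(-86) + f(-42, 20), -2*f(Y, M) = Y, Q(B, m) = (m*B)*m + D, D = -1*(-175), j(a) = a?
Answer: -5301708412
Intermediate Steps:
D = 175
Q(B, m) = 175 + B*m² (Q(B, m) = (m*B)*m + 175 = (B*m)*m + 175 = B*m² + 175 = 175 + B*m²)
f(Y, M) = -Y/2
y = -65 (y = -86 - ½*(-42) = -86 + 21 = -65)
(31724 + Q(t, 53))*(y + 37333) = (31724 + (175 - 62*53²))*(-65 + 37333) = (31724 + (175 - 62*2809))*37268 = (31724 + (175 - 174158))*37268 = (31724 - 173983)*37268 = -142259*37268 = -5301708412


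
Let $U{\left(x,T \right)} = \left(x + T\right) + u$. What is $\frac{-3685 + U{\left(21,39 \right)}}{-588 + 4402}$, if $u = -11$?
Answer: $- \frac{1818}{1907} \approx -0.95333$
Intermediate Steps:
$U{\left(x,T \right)} = -11 + T + x$ ($U{\left(x,T \right)} = \left(x + T\right) - 11 = \left(T + x\right) - 11 = -11 + T + x$)
$\frac{-3685 + U{\left(21,39 \right)}}{-588 + 4402} = \frac{-3685 + \left(-11 + 39 + 21\right)}{-588 + 4402} = \frac{-3685 + 49}{3814} = \left(-3636\right) \frac{1}{3814} = - \frac{1818}{1907}$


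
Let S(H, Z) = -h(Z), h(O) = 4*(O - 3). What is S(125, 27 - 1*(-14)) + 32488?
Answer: 32336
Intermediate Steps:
h(O) = -12 + 4*O (h(O) = 4*(-3 + O) = -12 + 4*O)
S(H, Z) = 12 - 4*Z (S(H, Z) = -(-12 + 4*Z) = 12 - 4*Z)
S(125, 27 - 1*(-14)) + 32488 = (12 - 4*(27 - 1*(-14))) + 32488 = (12 - 4*(27 + 14)) + 32488 = (12 - 4*41) + 32488 = (12 - 164) + 32488 = -152 + 32488 = 32336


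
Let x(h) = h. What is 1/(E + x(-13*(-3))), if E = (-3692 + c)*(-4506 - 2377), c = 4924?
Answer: -1/8479817 ≈ -1.1793e-7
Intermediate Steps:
E = -8479856 (E = (-3692 + 4924)*(-4506 - 2377) = 1232*(-6883) = -8479856)
1/(E + x(-13*(-3))) = 1/(-8479856 - 13*(-3)) = 1/(-8479856 + 39) = 1/(-8479817) = -1/8479817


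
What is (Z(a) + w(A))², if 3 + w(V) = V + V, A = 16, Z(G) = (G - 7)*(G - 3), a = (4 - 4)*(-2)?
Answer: 2500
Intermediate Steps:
a = 0 (a = 0*(-2) = 0)
Z(G) = (-7 + G)*(-3 + G)
w(V) = -3 + 2*V (w(V) = -3 + (V + V) = -3 + 2*V)
(Z(a) + w(A))² = ((21 + 0² - 10*0) + (-3 + 2*16))² = ((21 + 0 + 0) + (-3 + 32))² = (21 + 29)² = 50² = 2500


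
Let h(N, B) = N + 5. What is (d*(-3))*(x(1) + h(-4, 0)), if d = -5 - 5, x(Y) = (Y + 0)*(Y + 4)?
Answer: 180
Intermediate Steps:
x(Y) = Y*(4 + Y)
h(N, B) = 5 + N
d = -10
(d*(-3))*(x(1) + h(-4, 0)) = (-10*(-3))*(1*(4 + 1) + (5 - 4)) = 30*(1*5 + 1) = 30*(5 + 1) = 30*6 = 180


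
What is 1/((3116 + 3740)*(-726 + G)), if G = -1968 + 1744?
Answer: -1/6513200 ≈ -1.5353e-7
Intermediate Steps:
G = -224
1/((3116 + 3740)*(-726 + G)) = 1/((3116 + 3740)*(-726 - 224)) = 1/(6856*(-950)) = 1/(-6513200) = -1/6513200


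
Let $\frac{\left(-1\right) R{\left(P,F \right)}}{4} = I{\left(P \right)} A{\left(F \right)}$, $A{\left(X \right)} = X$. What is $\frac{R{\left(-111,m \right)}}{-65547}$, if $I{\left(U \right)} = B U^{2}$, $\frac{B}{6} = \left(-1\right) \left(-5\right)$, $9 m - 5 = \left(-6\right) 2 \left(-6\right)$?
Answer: $\frac{4216520}{21849} \approx 192.98$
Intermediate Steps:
$m = \frac{77}{9}$ ($m = \frac{5}{9} + \frac{\left(-6\right) 2 \left(-6\right)}{9} = \frac{5}{9} + \frac{\left(-12\right) \left(-6\right)}{9} = \frac{5}{9} + \frac{1}{9} \cdot 72 = \frac{5}{9} + 8 = \frac{77}{9} \approx 8.5556$)
$B = 30$ ($B = 6 \left(\left(-1\right) \left(-5\right)\right) = 6 \cdot 5 = 30$)
$I{\left(U \right)} = 30 U^{2}$
$R{\left(P,F \right)} = - 120 F P^{2}$ ($R{\left(P,F \right)} = - 4 \cdot 30 P^{2} F = - 4 \cdot 30 F P^{2} = - 120 F P^{2}$)
$\frac{R{\left(-111,m \right)}}{-65547} = \frac{\left(-120\right) \frac{77}{9} \left(-111\right)^{2}}{-65547} = \left(-120\right) \frac{77}{9} \cdot 12321 \left(- \frac{1}{65547}\right) = \left(-12649560\right) \left(- \frac{1}{65547}\right) = \frac{4216520}{21849}$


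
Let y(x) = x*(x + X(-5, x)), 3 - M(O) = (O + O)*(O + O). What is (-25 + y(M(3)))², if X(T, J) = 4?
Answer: 868624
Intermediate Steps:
M(O) = 3 - 4*O² (M(O) = 3 - (O + O)*(O + O) = 3 - 2*O*2*O = 3 - 4*O²)
y(x) = x*(4 + x) (y(x) = x*(x + 4) = x*(4 + x))
(-25 + y(M(3)))² = (-25 + (3 - 4*3²)*(4 + (3 - 4*3²)))² = (-25 + (3 - 4*9)*(4 + (3 - 4*9)))² = (-25 + (3 - 36)*(4 + (3 - 36)))² = (-25 - 33*(4 - 33))² = (-25 - 33*(-29))² = (-25 + 957)² = 932² = 868624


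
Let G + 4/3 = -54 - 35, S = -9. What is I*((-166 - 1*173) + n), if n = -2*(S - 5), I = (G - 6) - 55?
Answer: 141194/3 ≈ 47065.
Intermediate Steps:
G = -271/3 (G = -4/3 + (-54 - 35) = -4/3 - 89 = -271/3 ≈ -90.333)
I = -454/3 (I = (-271/3 - 6) - 55 = -289/3 - 55 = -454/3 ≈ -151.33)
n = 28 (n = -2*(-9 - 5) = -2*(-14) = 28)
I*((-166 - 1*173) + n) = -454*((-166 - 1*173) + 28)/3 = -454*((-166 - 173) + 28)/3 = -454*(-339 + 28)/3 = -454/3*(-311) = 141194/3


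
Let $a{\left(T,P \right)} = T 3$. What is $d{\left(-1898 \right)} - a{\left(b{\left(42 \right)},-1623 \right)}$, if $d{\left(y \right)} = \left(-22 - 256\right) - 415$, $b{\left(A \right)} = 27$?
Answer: $-774$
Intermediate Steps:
$a{\left(T,P \right)} = 3 T$
$d{\left(y \right)} = -693$ ($d{\left(y \right)} = -278 - 415 = -693$)
$d{\left(-1898 \right)} - a{\left(b{\left(42 \right)},-1623 \right)} = -693 - 3 \cdot 27 = -693 - 81 = -774$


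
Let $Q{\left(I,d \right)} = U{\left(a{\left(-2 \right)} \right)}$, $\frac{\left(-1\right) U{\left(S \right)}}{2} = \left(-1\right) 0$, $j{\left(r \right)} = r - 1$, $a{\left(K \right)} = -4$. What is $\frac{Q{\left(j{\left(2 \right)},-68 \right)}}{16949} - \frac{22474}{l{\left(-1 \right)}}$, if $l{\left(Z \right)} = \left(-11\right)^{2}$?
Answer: $- \frac{22474}{121} \approx -185.74$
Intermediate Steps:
$j{\left(r \right)} = -1 + r$ ($j{\left(r \right)} = r - 1 = -1 + r$)
$U{\left(S \right)} = 0$ ($U{\left(S \right)} = - 2 \left(\left(-1\right) 0\right) = \left(-2\right) 0 = 0$)
$l{\left(Z \right)} = 121$
$Q{\left(I,d \right)} = 0$
$\frac{Q{\left(j{\left(2 \right)},-68 \right)}}{16949} - \frac{22474}{l{\left(-1 \right)}} = \frac{0}{16949} - \frac{22474}{121} = 0 \cdot \frac{1}{16949} - \frac{22474}{121} = 0 - \frac{22474}{121} = - \frac{22474}{121}$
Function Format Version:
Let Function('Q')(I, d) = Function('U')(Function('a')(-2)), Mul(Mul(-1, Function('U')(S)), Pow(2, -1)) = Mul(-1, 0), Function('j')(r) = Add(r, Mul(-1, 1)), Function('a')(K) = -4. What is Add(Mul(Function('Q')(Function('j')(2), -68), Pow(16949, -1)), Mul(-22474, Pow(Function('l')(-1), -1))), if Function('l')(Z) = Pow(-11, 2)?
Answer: Rational(-22474, 121) ≈ -185.74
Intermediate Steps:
Function('j')(r) = Add(-1, r) (Function('j')(r) = Add(r, -1) = Add(-1, r))
Function('U')(S) = 0 (Function('U')(S) = Mul(-2, Mul(-1, 0)) = Mul(-2, 0) = 0)
Function('l')(Z) = 121
Function('Q')(I, d) = 0
Add(Mul(Function('Q')(Function('j')(2), -68), Pow(16949, -1)), Mul(-22474, Pow(Function('l')(-1), -1))) = Add(Mul(0, Pow(16949, -1)), Mul(-22474, Pow(121, -1))) = Add(Mul(0, Rational(1, 16949)), Mul(-22474, Rational(1, 121))) = Add(0, Rational(-22474, 121)) = Rational(-22474, 121)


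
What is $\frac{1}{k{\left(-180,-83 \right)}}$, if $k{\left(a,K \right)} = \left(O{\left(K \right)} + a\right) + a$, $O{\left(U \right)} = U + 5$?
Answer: $- \frac{1}{438} \approx -0.0022831$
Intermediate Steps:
$O{\left(U \right)} = 5 + U$
$k{\left(a,K \right)} = 5 + K + 2 a$ ($k{\left(a,K \right)} = \left(\left(5 + K\right) + a\right) + a = \left(5 + K + a\right) + a = 5 + K + 2 a$)
$\frac{1}{k{\left(-180,-83 \right)}} = \frac{1}{5 - 83 + 2 \left(-180\right)} = \frac{1}{5 - 83 - 360} = \frac{1}{-438} = - \frac{1}{438}$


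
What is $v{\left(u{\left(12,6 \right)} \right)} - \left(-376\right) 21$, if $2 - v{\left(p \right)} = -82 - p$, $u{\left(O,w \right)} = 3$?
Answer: $7983$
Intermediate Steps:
$v{\left(p \right)} = 84 + p$ ($v{\left(p \right)} = 2 - \left(-82 - p\right) = 2 + \left(82 + p\right) = 84 + p$)
$v{\left(u{\left(12,6 \right)} \right)} - \left(-376\right) 21 = \left(84 + 3\right) - \left(-376\right) 21 = 87 - -7896 = 87 + 7896 = 7983$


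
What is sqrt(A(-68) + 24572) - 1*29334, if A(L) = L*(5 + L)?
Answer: -29334 + 2*sqrt(7214) ≈ -29164.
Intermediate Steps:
sqrt(A(-68) + 24572) - 1*29334 = sqrt(-68*(5 - 68) + 24572) - 1*29334 = sqrt(-68*(-63) + 24572) - 29334 = sqrt(4284 + 24572) - 29334 = sqrt(28856) - 29334 = 2*sqrt(7214) - 29334 = -29334 + 2*sqrt(7214)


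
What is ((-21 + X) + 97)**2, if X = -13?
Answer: 3969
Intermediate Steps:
((-21 + X) + 97)**2 = ((-21 - 13) + 97)**2 = (-34 + 97)**2 = 63**2 = 3969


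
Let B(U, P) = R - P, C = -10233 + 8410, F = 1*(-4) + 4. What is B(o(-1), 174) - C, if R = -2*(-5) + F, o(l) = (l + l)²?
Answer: 1659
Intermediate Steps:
F = 0 (F = -4 + 4 = 0)
o(l) = 4*l² (o(l) = (2*l)² = 4*l²)
C = -1823
R = 10 (R = -2*(-5) + 0 = 10 + 0 = 10)
B(U, P) = 10 - P
B(o(-1), 174) - C = (10 - 1*174) - 1*(-1823) = (10 - 174) + 1823 = -164 + 1823 = 1659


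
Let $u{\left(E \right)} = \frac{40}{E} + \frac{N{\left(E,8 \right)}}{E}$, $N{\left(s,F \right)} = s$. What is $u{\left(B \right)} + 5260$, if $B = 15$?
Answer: $\frac{15791}{3} \approx 5263.7$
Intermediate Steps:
$u{\left(E \right)} = 1 + \frac{40}{E}$ ($u{\left(E \right)} = \frac{40}{E} + \frac{E}{E} = \frac{40}{E} + 1 = 1 + \frac{40}{E}$)
$u{\left(B \right)} + 5260 = \frac{40 + 15}{15} + 5260 = \frac{1}{15} \cdot 55 + 5260 = \frac{11}{3} + 5260 = \frac{15791}{3}$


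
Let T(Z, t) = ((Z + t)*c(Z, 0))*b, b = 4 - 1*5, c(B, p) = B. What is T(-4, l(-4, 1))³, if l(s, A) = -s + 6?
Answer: 13824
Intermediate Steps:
b = -1 (b = 4 - 5 = -1)
l(s, A) = 6 - s
T(Z, t) = -Z*(Z + t) (T(Z, t) = ((Z + t)*Z)*(-1) = (Z*(Z + t))*(-1) = -Z*(Z + t))
T(-4, l(-4, 1))³ = (-1*(-4)*(-4 + (6 - 1*(-4))))³ = (-1*(-4)*(-4 + (6 + 4)))³ = (-1*(-4)*(-4 + 10))³ = (-1*(-4)*6)³ = 24³ = 13824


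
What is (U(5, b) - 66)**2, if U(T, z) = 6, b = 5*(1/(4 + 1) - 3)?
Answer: 3600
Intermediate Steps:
b = -14 (b = 5*(1/5 - 3) = 5*(-14/5) = -14)
(U(5, b) - 66)**2 = (6 - 66)**2 = (-60)**2 = 3600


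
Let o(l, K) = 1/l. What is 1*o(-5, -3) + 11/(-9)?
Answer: -64/45 ≈ -1.4222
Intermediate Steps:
1*o(-5, -3) + 11/(-9) = 1/(-5) + 11/(-9) = 1*(-⅕) + 11*(-⅑) = -⅕ - 11/9 = -64/45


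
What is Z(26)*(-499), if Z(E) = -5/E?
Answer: 2495/26 ≈ 95.962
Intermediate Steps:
Z(26)*(-499) = -5/26*(-499) = 2495/26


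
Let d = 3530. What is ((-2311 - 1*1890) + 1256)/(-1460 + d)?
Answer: -589/414 ≈ -1.4227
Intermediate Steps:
((-2311 - 1*1890) + 1256)/(-1460 + d) = ((-2311 - 1*1890) + 1256)/(-1460 + 3530) = ((-2311 - 1890) + 1256)/2070 = (-4201 + 1256)*(1/2070) = -2945*1/2070 = -589/414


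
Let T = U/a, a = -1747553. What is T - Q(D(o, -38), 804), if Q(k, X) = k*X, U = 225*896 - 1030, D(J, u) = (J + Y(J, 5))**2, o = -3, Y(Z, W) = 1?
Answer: -5620331018/1747553 ≈ -3216.1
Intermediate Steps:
D(J, u) = (1 + J)**2 (D(J, u) = (J + 1)**2 = (1 + J)**2)
U = 200570 (U = 201600 - 1030 = 200570)
Q(k, X) = X*k
T = -200570/1747553 (T = 200570/(-1747553) = 200570*(-1/1747553) = -200570/1747553 ≈ -0.11477)
T - Q(D(o, -38), 804) = -200570/1747553 - 804*(1 - 3)**2 = -200570/1747553 - 804*(-2)**2 = -200570/1747553 - 804*4 = -200570/1747553 - 1*3216 = -200570/1747553 - 3216 = -5620331018/1747553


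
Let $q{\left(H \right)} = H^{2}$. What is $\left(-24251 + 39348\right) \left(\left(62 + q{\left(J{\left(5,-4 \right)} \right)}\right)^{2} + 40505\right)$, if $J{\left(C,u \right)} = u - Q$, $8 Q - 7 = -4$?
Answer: $\frac{2911844880713}{4096} \approx 7.109 \cdot 10^{8}$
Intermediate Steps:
$Q = \frac{3}{8}$ ($Q = \frac{7}{8} + \frac{1}{8} \left(-4\right) = \frac{7}{8} - \frac{1}{2} = \frac{3}{8} \approx 0.375$)
$J{\left(C,u \right)} = - \frac{3}{8} + u$ ($J{\left(C,u \right)} = u - \frac{3}{8} = - \frac{3}{8} + u$)
$\left(-24251 + 39348\right) \left(\left(62 + q{\left(J{\left(5,-4 \right)} \right)}\right)^{2} + 40505\right) = \left(-24251 + 39348\right) \left(\left(62 + \left(- \frac{3}{8} - 4\right)^{2}\right)^{2} + 40505\right) = 15097 \left(\left(62 + \left(- \frac{35}{8}\right)^{2}\right)^{2} + 40505\right) = 15097 \left(\left(62 + \frac{1225}{64}\right)^{2} + 40505\right) = 15097 \left(\left(\frac{5193}{64}\right)^{2} + 40505\right) = 15097 \left(\frac{26967249}{4096} + 40505\right) = 15097 \cdot \frac{192875729}{4096} = \frac{2911844880713}{4096}$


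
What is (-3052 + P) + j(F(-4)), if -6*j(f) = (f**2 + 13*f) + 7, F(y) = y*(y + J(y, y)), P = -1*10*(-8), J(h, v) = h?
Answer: -19279/6 ≈ -3213.2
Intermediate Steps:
P = 80 (P = -10*(-8) = 80)
F(y) = 2*y**2 (F(y) = y*(y + y) = y*(2*y) = 2*y**2)
j(f) = -7/6 - 13*f/6 - f**2/6 (j(f) = -((f**2 + 13*f) + 7)/6 = -(7 + f**2 + 13*f)/6 = -7/6 - 13*f/6 - f**2/6)
(-3052 + P) + j(F(-4)) = (-3052 + 80) + (-7/6 - 13*(-4)**2/3 - (2*(-4)**2)**2/6) = -2972 + (-7/6 - 13*16/3 - (2*16)**2/6) = -2972 + (-7/6 - 13/6*32 - 1/6*32**2) = -2972 + (-7/6 - 208/3 - 1/6*1024) = -2972 + (-7/6 - 208/3 - 512/3) = -2972 - 1447/6 = -19279/6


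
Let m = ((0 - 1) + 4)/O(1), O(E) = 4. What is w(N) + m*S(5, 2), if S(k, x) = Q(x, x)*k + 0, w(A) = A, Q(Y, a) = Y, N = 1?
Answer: 17/2 ≈ 8.5000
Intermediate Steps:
S(k, x) = k*x (S(k, x) = x*k + 0 = k*x + 0 = k*x)
m = ¾ (m = ((0 - 1) + 4)/4 = (-1 + 4)*(¼) = 3*(¼) = ¾ ≈ 0.75000)
w(N) + m*S(5, 2) = 1 + 3*(5*2)/4 = 1 + (¾)*10 = 1 + 15/2 = 17/2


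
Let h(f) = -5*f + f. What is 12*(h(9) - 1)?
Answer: -444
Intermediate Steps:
h(f) = -4*f
12*(h(9) - 1) = 12*(-4*9 - 1) = 12*(-36 - 1) = 12*(-37) = -444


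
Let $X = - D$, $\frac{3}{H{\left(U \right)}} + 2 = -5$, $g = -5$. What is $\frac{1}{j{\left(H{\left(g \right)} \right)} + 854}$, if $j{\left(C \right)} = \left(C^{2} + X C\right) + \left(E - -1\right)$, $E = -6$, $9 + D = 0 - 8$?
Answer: $\frac{49}{41253} \approx 0.0011878$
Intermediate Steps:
$D = -17$ ($D = -9 + \left(0 - 8\right) = -9 - 8 = -17$)
$H{\left(U \right)} = - \frac{3}{7}$ ($H{\left(U \right)} = \frac{3}{-2 - 5} = \frac{3}{-7} = 3 \left(- \frac{1}{7}\right) = - \frac{3}{7}$)
$X = 17$ ($X = \left(-1\right) \left(-17\right) = 17$)
$j{\left(C \right)} = -5 + C^{2} + 17 C$ ($j{\left(C \right)} = \left(C^{2} + 17 C\right) - 5 = -5 + C^{2} + 17 C$)
$\frac{1}{j{\left(H{\left(g \right)} \right)} + 854} = \frac{1}{\left(-5 + \left(- \frac{3}{7}\right)^{2} + 17 \left(- \frac{3}{7}\right)\right) + 854} = \frac{1}{\left(-5 + \frac{9}{49} - \frac{51}{7}\right) + 854} = \frac{1}{- \frac{593}{49} + 854} = \frac{1}{\frac{41253}{49}} = \frac{49}{41253}$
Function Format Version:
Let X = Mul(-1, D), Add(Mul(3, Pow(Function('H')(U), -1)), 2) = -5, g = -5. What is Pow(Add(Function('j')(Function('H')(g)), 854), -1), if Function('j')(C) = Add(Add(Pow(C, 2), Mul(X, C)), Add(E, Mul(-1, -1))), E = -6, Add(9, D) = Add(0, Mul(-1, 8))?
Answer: Rational(49, 41253) ≈ 0.0011878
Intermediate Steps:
D = -17 (D = Add(-9, Add(0, Mul(-1, 8))) = Add(-9, Add(0, -8)) = Add(-9, -8) = -17)
Function('H')(U) = Rational(-3, 7) (Function('H')(U) = Mul(3, Pow(Add(-2, -5), -1)) = Mul(3, Pow(-7, -1)) = Mul(3, Rational(-1, 7)) = Rational(-3, 7))
X = 17 (X = Mul(-1, -17) = 17)
Function('j')(C) = Add(-5, Pow(C, 2), Mul(17, C)) (Function('j')(C) = Add(Add(Pow(C, 2), Mul(17, C)), Add(-6, Mul(-1, -1))) = Add(Add(Pow(C, 2), Mul(17, C)), Add(-6, 1)) = Add(Add(Pow(C, 2), Mul(17, C)), -5) = Add(-5, Pow(C, 2), Mul(17, C)))
Pow(Add(Function('j')(Function('H')(g)), 854), -1) = Pow(Add(Add(-5, Pow(Rational(-3, 7), 2), Mul(17, Rational(-3, 7))), 854), -1) = Pow(Add(Add(-5, Rational(9, 49), Rational(-51, 7)), 854), -1) = Pow(Add(Rational(-593, 49), 854), -1) = Pow(Rational(41253, 49), -1) = Rational(49, 41253)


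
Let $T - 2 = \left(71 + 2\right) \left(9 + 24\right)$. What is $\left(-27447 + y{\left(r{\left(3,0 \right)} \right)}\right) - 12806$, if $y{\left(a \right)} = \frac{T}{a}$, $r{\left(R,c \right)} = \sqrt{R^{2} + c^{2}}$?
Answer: $- \frac{118348}{3} \approx -39449.0$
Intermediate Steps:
$T = 2411$ ($T = 2 + \left(71 + 2\right) \left(9 + 24\right) = 2 + 73 \cdot 33 = 2 + 2409 = 2411$)
$y{\left(a \right)} = \frac{2411}{a}$
$\left(-27447 + y{\left(r{\left(3,0 \right)} \right)}\right) - 12806 = \left(-27447 + \frac{2411}{\sqrt{3^{2} + 0^{2}}}\right) - 12806 = \left(-27447 + \frac{2411}{\sqrt{9 + 0}}\right) - 12806 = \left(-27447 + \frac{2411}{\sqrt{9}}\right) - 12806 = \left(-27447 + \frac{2411}{3}\right) - 12806 = - \frac{79930}{3} - 12806 = - \frac{118348}{3}$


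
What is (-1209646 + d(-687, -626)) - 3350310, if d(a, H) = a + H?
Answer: -4561269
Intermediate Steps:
d(a, H) = H + a
(-1209646 + d(-687, -626)) - 3350310 = (-1209646 + (-626 - 687)) - 3350310 = (-1209646 - 1313) - 3350310 = -1210959 - 3350310 = -4561269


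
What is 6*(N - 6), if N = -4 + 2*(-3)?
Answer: -96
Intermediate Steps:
N = -10 (N = -4 - 6 = -10)
6*(N - 6) = 6*(-10 - 6) = 6*(-16) = -96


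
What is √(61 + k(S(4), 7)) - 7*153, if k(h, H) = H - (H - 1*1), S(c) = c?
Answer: -1071 + √62 ≈ -1063.1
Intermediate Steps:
k(h, H) = 1 (k(h, H) = H - (H - 1) = H - (-1 + H) = H + (1 - H) = 1)
√(61 + k(S(4), 7)) - 7*153 = √(61 + 1) - 7*153 = √62 - 1071 = -1071 + √62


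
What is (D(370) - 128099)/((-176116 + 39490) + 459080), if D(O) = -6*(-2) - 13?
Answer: -64050/161227 ≈ -0.39727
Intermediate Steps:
D(O) = -1 (D(O) = 12 - 13 = -1)
(D(370) - 128099)/((-176116 + 39490) + 459080) = (-1 - 128099)/((-176116 + 39490) + 459080) = -128100/(-136626 + 459080) = -128100/322454 = -128100*1/322454 = -64050/161227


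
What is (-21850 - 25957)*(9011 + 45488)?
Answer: -2605433693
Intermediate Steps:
(-21850 - 25957)*(9011 + 45488) = -47807*54499 = -2605433693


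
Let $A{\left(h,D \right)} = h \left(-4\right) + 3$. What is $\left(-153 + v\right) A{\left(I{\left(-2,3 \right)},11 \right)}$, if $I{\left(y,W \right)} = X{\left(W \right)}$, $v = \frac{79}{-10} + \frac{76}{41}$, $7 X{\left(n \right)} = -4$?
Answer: $- \frac{2412733}{2870} \approx -840.67$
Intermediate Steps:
$X{\left(n \right)} = - \frac{4}{7}$ ($X{\left(n \right)} = \frac{1}{7} \left(-4\right) = - \frac{4}{7}$)
$v = - \frac{2479}{410}$ ($v = 79 \left(- \frac{1}{10}\right) + 76 \cdot \frac{1}{41} = - \frac{79}{10} + \frac{76}{41} = - \frac{2479}{410} \approx -6.0463$)
$I{\left(y,W \right)} = - \frac{4}{7}$
$A{\left(h,D \right)} = 3 - 4 h$ ($A{\left(h,D \right)} = - 4 h + 3 = 3 - 4 h$)
$\left(-153 + v\right) A{\left(I{\left(-2,3 \right)},11 \right)} = \left(-153 - \frac{2479}{410}\right) \left(3 - - \frac{16}{7}\right) = - \frac{65209 \left(3 + \frac{16}{7}\right)}{410} = \left(- \frac{65209}{410}\right) \frac{37}{7} = - \frac{2412733}{2870}$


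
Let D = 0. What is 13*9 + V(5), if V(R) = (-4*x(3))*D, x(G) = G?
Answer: 117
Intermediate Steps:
V(R) = 0 (V(R) = -4*3*0 = -12*0 = 0)
13*9 + V(5) = 13*9 + 0 = 117 + 0 = 117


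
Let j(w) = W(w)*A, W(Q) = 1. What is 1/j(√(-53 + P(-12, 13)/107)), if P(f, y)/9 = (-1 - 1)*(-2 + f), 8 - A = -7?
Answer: 1/15 ≈ 0.066667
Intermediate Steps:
A = 15 (A = 8 - 1*(-7) = 8 + 7 = 15)
P(f, y) = 36 - 18*f (P(f, y) = 9*((-1 - 1)*(-2 + f)) = 9*(-2*(-2 + f)) = 9*(4 - 2*f) = 36 - 18*f)
j(w) = 15 (j(w) = 1*15 = 15)
1/j(√(-53 + P(-12, 13)/107)) = 1/15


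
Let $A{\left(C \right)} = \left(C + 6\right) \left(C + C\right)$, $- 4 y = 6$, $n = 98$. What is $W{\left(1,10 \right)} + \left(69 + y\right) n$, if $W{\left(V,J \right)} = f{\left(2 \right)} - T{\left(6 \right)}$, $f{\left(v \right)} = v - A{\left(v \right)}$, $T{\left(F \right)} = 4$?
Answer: $6581$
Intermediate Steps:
$y = - \frac{3}{2}$ ($y = \left(- \frac{1}{4}\right) 6 = - \frac{3}{2} \approx -1.5$)
$A{\left(C \right)} = 2 C \left(6 + C\right)$ ($A{\left(C \right)} = \left(6 + C\right) 2 C = 2 C \left(6 + C\right)$)
$f{\left(v \right)} = v - 2 v \left(6 + v\right)$
$W{\left(V,J \right)} = -34$ ($W{\left(V,J \right)} = 2 \left(-11 - 4\right) - 4 = 2 \left(-15\right) - 4 = -30 - 4 = -34$)
$W{\left(1,10 \right)} + \left(69 + y\right) n = -34 + \left(69 - \frac{3}{2}\right) 98 = -34 + \frac{135}{2} \cdot 98 = -34 + 6615 = 6581$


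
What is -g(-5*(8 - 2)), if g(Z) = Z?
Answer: 30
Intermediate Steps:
-g(-5*(8 - 2)) = -(-5)*(8 - 2) = -(-5)*6 = -1*(-30) = 30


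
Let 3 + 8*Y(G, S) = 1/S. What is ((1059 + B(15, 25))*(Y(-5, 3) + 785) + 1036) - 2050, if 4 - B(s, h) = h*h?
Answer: 342670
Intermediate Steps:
Y(G, S) = -3/8 + 1/(8*S)
B(s, h) = 4 - h² (B(s, h) = 4 - h*h = 4 - h²)
((1059 + B(15, 25))*(Y(-5, 3) + 785) + 1036) - 2050 = ((1059 + (4 - 1*25²))*((⅛)*(1 - 3*3)/3 + 785) + 1036) - 2050 = ((1059 + (4 - 1*625))*((⅛)*(⅓)*(1 - 9) + 785) + 1036) - 2050 = ((1059 + (4 - 625))*((⅛)*(⅓)*(-8) + 785) + 1036) - 2050 = ((1059 - 621)*(-⅓ + 785) + 1036) - 2050 = (438*(2354/3) + 1036) - 2050 = (343684 + 1036) - 2050 = 344720 - 2050 = 342670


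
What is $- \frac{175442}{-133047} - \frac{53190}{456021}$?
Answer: $\frac{8103162928}{6741358443} \approx 1.202$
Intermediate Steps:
$- \frac{175442}{-133047} - \frac{53190}{456021} = \left(-175442\right) \left(- \frac{1}{133047}\right) - \frac{5910}{50669} = \frac{175442}{133047} - \frac{5910}{50669} = \frac{8103162928}{6741358443}$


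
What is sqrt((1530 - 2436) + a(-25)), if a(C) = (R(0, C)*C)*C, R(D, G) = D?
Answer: I*sqrt(906) ≈ 30.1*I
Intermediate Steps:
a(C) = 0 (a(C) = (0*C)*C = 0*C = 0)
sqrt((1530 - 2436) + a(-25)) = sqrt((1530 - 2436) + 0) = sqrt(-906 + 0) = sqrt(-906) = I*sqrt(906)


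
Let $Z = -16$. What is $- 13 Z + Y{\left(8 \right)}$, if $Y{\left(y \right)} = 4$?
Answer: $212$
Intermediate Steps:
$- 13 Z + Y{\left(8 \right)} = \left(-13\right) \left(-16\right) + 4 = 208 + 4 = 212$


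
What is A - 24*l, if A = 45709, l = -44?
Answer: 46765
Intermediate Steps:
A - 24*l = 45709 - 24*(-44) = 45709 + 1056 = 46765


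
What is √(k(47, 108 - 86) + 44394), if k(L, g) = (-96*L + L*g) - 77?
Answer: √40839 ≈ 202.09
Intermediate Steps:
k(L, g) = -77 - 96*L + L*g
√(k(47, 108 - 86) + 44394) = √((-77 - 96*47 + 47*(108 - 86)) + 44394) = √((-77 - 4512 + 47*22) + 44394) = √((-77 - 4512 + 1034) + 44394) = √(-3555 + 44394) = √40839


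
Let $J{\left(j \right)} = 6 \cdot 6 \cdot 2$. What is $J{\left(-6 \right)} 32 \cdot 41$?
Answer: $94464$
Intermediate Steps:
$J{\left(j \right)} = 72$ ($J{\left(j \right)} = 36 \cdot 2 = 72$)
$J{\left(-6 \right)} 32 \cdot 41 = 72 \cdot 32 \cdot 41 = 2304 \cdot 41 = 94464$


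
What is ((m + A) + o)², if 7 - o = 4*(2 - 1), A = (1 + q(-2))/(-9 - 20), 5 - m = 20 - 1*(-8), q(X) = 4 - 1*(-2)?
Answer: 344569/841 ≈ 409.71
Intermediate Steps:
q(X) = 6 (q(X) = 4 + 2 = 6)
m = -23 (m = 5 - (20 - 1*(-8)) = 5 - (20 + 8) = 5 - 1*28 = 5 - 28 = -23)
A = -7/29 (A = (1 + 6)/(-9 - 20) = 7/(-29) = 7*(-1/29) = -7/29 ≈ -0.24138)
o = 3 (o = 7 - 4*(2 - 1) = 7 - 4 = 3)
((m + A) + o)² = ((-23 - 7/29) + 3)² = (-674/29 + 3)² = (-587/29)² = 344569/841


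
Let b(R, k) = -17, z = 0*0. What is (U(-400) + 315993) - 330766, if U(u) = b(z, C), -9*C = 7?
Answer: -14790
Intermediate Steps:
C = -7/9 (C = -⅑*7 = -7/9 ≈ -0.77778)
z = 0
U(u) = -17
(U(-400) + 315993) - 330766 = (-17 + 315993) - 330766 = 315976 - 330766 = -14790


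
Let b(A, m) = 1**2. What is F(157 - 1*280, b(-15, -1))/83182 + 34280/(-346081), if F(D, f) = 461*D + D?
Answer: -1023539903/1308532261 ≈ -0.78220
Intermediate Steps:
b(A, m) = 1
F(D, f) = 462*D
F(157 - 1*280, b(-15, -1))/83182 + 34280/(-346081) = (462*(157 - 1*280))/83182 + 34280/(-346081) = (462*(157 - 280))*(1/83182) + 34280*(-1/346081) = (462*(-123))*(1/83182) - 34280/346081 = -56826*1/83182 - 34280/346081 = -2583/3781 - 34280/346081 = -1023539903/1308532261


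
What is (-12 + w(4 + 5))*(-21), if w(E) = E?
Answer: 63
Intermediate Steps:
(-12 + w(4 + 5))*(-21) = (-12 + (4 + 5))*(-21) = (-12 + 9)*(-21) = -3*(-21) = 63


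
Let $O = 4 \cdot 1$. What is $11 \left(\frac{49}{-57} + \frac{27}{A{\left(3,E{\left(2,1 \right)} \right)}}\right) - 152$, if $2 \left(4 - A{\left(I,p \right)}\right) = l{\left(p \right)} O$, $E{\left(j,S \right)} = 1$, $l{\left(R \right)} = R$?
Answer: $- \frac{1477}{114} \approx -12.956$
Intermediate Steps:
$O = 4$
$A{\left(I,p \right)} = 4 - 2 p$ ($A{\left(I,p \right)} = 4 - \frac{p 4}{2} = 4 - \frac{4 p}{2} = 4 - 2 p$)
$11 \left(\frac{49}{-57} + \frac{27}{A{\left(3,E{\left(2,1 \right)} \right)}}\right) - 152 = 11 \left(\frac{49}{-57} + \frac{27}{4 - 2}\right) - 152 = 11 \left(49 \left(- \frac{1}{57}\right) + \frac{27}{4 - 2}\right) - 152 = 11 \left(- \frac{49}{57} + \frac{27}{2}\right) - 152 = 11 \cdot \frac{1441}{114} - 152 = \frac{15851}{114} - 152 = - \frac{1477}{114}$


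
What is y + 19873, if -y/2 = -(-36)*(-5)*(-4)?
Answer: 18433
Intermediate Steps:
y = -1440 (y = -2*(-(-36)*(-5))*(-4) = -2*(-36*5)*(-4) = -(-360)*(-4) = -2*720 = -1440)
y + 19873 = -1440 + 19873 = 18433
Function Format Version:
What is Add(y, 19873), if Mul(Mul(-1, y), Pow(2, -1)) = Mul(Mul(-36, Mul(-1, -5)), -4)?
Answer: 18433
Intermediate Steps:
y = -1440 (y = Mul(-2, Mul(Mul(-36, Mul(-1, -5)), -4)) = Mul(-2, Mul(Mul(-36, 5), -4)) = Mul(-2, Mul(-180, -4)) = Mul(-2, 720) = -1440)
Add(y, 19873) = Add(-1440, 19873) = 18433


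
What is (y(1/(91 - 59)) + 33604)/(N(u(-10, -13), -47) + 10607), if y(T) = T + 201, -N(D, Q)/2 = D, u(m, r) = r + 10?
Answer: 1081761/339616 ≈ 3.1852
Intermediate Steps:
u(m, r) = 10 + r
N(D, Q) = -2*D
y(T) = 201 + T
(y(1/(91 - 59)) + 33604)/(N(u(-10, -13), -47) + 10607) = ((201 + 1/(91 - 59)) + 33604)/(-2*(10 - 13) + 10607) = ((201 + 1/32) + 33604)/(-2*(-3) + 10607) = ((201 + 1/32) + 33604)/(6 + 10607) = (6433/32 + 33604)/10613 = (1081761/32)*(1/10613) = 1081761/339616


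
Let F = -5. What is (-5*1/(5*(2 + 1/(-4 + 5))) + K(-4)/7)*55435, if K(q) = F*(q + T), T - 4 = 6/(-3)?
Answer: 1275005/21 ≈ 60715.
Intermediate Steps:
T = 2 (T = 4 + 6/(-3) = 4 + 6*(-1/3) = 4 - 2 = 2)
K(q) = -10 - 5*q (K(q) = -5*(q + 2) = -5*(2 + q) = -10 - 5*q)
(-5*1/(5*(2 + 1/(-4 + 5))) + K(-4)/7)*55435 = (-5*1/(5*(2 + 1/(-4 + 5))) + (-10 - 5*(-4))/7)*55435 = (-5*1/(5*(2 + 1/1)) + (-10 + 20)*(1/7))*55435 = (-5*1/(5*(2 + 1)) + 10*(1/7))*55435 = (-5/(5*3) + 10/7)*55435 = (-5/15 + 10/7)*55435 = (-5*1/15 + 10/7)*55435 = (-1/3 + 10/7)*55435 = (23/21)*55435 = 1275005/21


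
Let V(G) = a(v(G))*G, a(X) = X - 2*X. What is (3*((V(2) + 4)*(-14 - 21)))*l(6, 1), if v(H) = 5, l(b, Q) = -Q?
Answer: -630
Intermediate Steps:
a(X) = -X
V(G) = -5*G (V(G) = (-1*5)*G = -5*G)
(3*((V(2) + 4)*(-14 - 21)))*l(6, 1) = (3*((-5*2 + 4)*(-14 - 21)))*(-1*1) = (3*((-10 + 4)*(-35)))*(-1) = (3*(-6*(-35)))*(-1) = (3*210)*(-1) = 630*(-1) = -630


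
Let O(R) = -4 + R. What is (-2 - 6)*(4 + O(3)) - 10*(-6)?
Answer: 36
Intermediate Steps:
(-2 - 6)*(4 + O(3)) - 10*(-6) = (-2 - 6)*(4 + (-4 + 3)) - 10*(-6) = -8*(4 - 1) + 60 = -8*3 + 60 = -24 + 60 = 36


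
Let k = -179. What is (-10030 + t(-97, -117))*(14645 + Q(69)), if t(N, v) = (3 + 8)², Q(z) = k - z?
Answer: -142659873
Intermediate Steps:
Q(z) = -179 - z
t(N, v) = 121 (t(N, v) = 11² = 121)
(-10030 + t(-97, -117))*(14645 + Q(69)) = (-10030 + 121)*(14645 + (-179 - 1*69)) = -9909*(14645 + (-179 - 69)) = -9909*(14645 - 248) = -9909*14397 = -142659873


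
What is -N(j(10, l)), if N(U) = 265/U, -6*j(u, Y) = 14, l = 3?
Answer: 795/7 ≈ 113.57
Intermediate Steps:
j(u, Y) = -7/3 (j(u, Y) = -⅙*14 = -7/3)
-N(j(10, l)) = -265/(-7/3) = -265*(-3)/7 = -1*(-795/7) = 795/7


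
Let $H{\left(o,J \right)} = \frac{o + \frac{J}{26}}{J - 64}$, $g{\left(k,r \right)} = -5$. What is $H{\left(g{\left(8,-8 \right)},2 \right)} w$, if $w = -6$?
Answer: $- \frac{192}{403} \approx -0.47643$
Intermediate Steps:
$H{\left(o,J \right)} = \frac{o + \frac{J}{26}}{-64 + J}$ ($H{\left(o,J \right)} = \frac{o + J \frac{1}{26}}{-64 + J} = \frac{o + \frac{J}{26}}{-64 + J}$)
$H{\left(g{\left(8,-8 \right)},2 \right)} w = \frac{-5 + \frac{1}{26} \cdot 2}{-64 + 2} \left(-6\right) = \frac{-5 + \frac{1}{13}}{-62} \left(-6\right) = \left(- \frac{1}{62}\right) \left(- \frac{64}{13}\right) \left(-6\right) = \frac{32}{403} \left(-6\right) = - \frac{192}{403}$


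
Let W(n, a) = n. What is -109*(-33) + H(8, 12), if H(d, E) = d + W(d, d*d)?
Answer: 3613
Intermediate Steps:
H(d, E) = 2*d (H(d, E) = d + d = 2*d)
-109*(-33) + H(8, 12) = -109*(-33) + 2*8 = 3597 + 16 = 3613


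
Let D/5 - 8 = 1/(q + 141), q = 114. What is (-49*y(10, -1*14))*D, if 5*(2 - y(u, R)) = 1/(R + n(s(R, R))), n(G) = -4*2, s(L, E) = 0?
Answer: -1300117/330 ≈ -3939.8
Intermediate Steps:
n(G) = -8
D = 2041/51 (D = 40 + 5/(114 + 141) = 40 + 5/255 = 40 + 5*(1/255) = 40 + 1/51 = 2041/51 ≈ 40.020)
y(u, R) = 2 - 1/(5*(-8 + R)) (y(u, R) = 2 - 1/(5*(R - 8)) = 2 - 1/(5*(-8 + R)))
(-49*y(10, -1*14))*D = -49*(-81 + 10*(-1*14))/(5*(-8 - 1*14))*(2041/51) = -49*(-81 + 10*(-14))/(5*(-8 - 14))*(2041/51) = -49*(-81 - 140)/(5*(-22))*(2041/51) = -49*(-1)*(-221)/(5*22)*(2041/51) = -49*221/110*(2041/51) = -10829/110*2041/51 = -1300117/330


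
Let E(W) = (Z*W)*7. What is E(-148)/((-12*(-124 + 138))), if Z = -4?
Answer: -74/3 ≈ -24.667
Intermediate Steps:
E(W) = -28*W (E(W) = -4*W*7 = -28*W)
E(-148)/((-12*(-124 + 138))) = (-28*(-148))/((-12*(-124 + 138))) = 4144/((-12*14)) = 4144/(-168) = 4144*(-1/168) = -74/3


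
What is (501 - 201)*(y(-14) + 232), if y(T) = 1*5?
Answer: 71100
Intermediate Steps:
y(T) = 5
(501 - 201)*(y(-14) + 232) = (501 - 201)*(5 + 232) = 300*237 = 71100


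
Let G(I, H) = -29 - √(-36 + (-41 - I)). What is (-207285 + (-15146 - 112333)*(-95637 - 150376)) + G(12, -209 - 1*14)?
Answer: 31361283913 - I*√89 ≈ 3.1361e+10 - 9.434*I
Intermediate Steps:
G(I, H) = -29 - √(-77 - I)
(-207285 + (-15146 - 112333)*(-95637 - 150376)) + G(12, -209 - 1*14) = (-207285 + (-15146 - 112333)*(-95637 - 150376)) + (-29 - √(-77 - 1*12)) = (-207285 - 127479*(-246013)) + (-29 - √(-77 - 12)) = (-207285 + 31361491227) + (-29 - √(-89)) = 31361283942 + (-29 - I*√89) = 31361283913 - I*√89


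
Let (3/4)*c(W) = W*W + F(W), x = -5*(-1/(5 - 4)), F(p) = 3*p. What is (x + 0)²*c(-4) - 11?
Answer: 367/3 ≈ 122.33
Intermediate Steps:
x = 5 (x = -5/(1*(-1)) = -5/(-1) = -5*(-1) = 5)
c(W) = 4*W + 4*W²/3 (c(W) = 4*(W*W + 3*W)/3 = 4*(W² + 3*W)/3 = 4*W + 4*W²/3)
(x + 0)²*c(-4) - 11 = (5 + 0)²*((4/3)*(-4)*(3 - 4)) - 11 = 5²*((4/3)*(-4)*(-1)) - 11 = 25*(16/3) - 11 = 400/3 - 11 = 367/3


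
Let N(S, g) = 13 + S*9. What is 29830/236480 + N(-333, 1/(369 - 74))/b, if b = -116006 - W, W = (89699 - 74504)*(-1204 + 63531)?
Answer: 2825492907525/22398788984608 ≈ 0.12614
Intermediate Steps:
W = 947058765 (W = 15195*62327 = 947058765)
N(S, g) = 13 + 9*S
b = -947174771 (b = -116006 - 1*947058765 = -116006 - 947058765 = -947174771)
29830/236480 + N(-333, 1/(369 - 74))/b = 29830/236480 + (13 + 9*(-333))/(-947174771) = 29830*(1/236480) + (13 - 2997)*(-1/947174771) = 2983/23648 - 2984*(-1/947174771) = 2983/23648 + 2984/947174771 = 2825492907525/22398788984608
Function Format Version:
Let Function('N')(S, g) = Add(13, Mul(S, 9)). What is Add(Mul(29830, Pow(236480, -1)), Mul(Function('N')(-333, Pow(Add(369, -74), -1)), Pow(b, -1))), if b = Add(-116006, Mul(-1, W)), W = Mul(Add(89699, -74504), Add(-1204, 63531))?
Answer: Rational(2825492907525, 22398788984608) ≈ 0.12614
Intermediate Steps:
W = 947058765 (W = Mul(15195, 62327) = 947058765)
Function('N')(S, g) = Add(13, Mul(9, S))
b = -947174771 (b = Add(-116006, Mul(-1, 947058765)) = Add(-116006, -947058765) = -947174771)
Add(Mul(29830, Pow(236480, -1)), Mul(Function('N')(-333, Pow(Add(369, -74), -1)), Pow(b, -1))) = Add(Mul(29830, Pow(236480, -1)), Mul(Add(13, Mul(9, -333)), Pow(-947174771, -1))) = Add(Mul(29830, Rational(1, 236480)), Mul(Add(13, -2997), Rational(-1, 947174771))) = Add(Rational(2983, 23648), Mul(-2984, Rational(-1, 947174771))) = Add(Rational(2983, 23648), Rational(2984, 947174771)) = Rational(2825492907525, 22398788984608)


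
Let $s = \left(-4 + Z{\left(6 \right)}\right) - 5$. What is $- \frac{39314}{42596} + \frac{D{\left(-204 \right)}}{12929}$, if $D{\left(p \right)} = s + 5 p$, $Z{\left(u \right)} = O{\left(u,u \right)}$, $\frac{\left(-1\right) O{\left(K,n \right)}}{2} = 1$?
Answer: $- \frac{276103591}{275361842} \approx -1.0027$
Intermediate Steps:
$O{\left(K,n \right)} = -2$ ($O{\left(K,n \right)} = \left(-2\right) 1 = -2$)
$Z{\left(u \right)} = -2$
$s = -11$ ($s = \left(-4 - 2\right) - 5 = -6 - 5 = -11$)
$D{\left(p \right)} = -11 + 5 p$
$- \frac{39314}{42596} + \frac{D{\left(-204 \right)}}{12929} = - \frac{39314}{42596} + \frac{-11 + 5 \left(-204\right)}{12929} = \left(-39314\right) \frac{1}{42596} + \left(-11 - 1020\right) \frac{1}{12929} = - \frac{19657}{21298} - \frac{1031}{12929} = - \frac{276103591}{275361842}$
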